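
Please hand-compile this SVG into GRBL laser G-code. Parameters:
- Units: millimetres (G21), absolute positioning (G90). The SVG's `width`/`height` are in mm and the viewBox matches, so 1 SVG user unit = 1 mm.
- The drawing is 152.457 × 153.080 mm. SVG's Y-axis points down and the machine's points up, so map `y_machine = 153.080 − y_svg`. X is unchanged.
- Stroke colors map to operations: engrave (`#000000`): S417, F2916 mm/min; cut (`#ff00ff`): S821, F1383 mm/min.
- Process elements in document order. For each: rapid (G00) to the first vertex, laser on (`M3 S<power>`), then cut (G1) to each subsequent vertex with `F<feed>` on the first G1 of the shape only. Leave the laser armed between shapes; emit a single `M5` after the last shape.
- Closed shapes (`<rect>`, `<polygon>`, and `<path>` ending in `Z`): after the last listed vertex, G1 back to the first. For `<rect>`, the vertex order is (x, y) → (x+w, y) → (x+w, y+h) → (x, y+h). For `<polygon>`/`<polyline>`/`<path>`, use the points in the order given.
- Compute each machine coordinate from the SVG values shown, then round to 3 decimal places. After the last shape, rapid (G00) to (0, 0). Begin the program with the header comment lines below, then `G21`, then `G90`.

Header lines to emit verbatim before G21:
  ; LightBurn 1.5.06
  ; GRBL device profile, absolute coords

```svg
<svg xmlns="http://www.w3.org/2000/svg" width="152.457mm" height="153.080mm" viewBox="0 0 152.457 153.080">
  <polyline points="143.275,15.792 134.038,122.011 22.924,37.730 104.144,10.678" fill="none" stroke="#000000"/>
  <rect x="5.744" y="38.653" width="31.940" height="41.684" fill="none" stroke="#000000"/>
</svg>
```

1 u = 1 mm; y_m = 153.080 − y.

[1] `<polyline>` open polyline, #000000→engrave S417 F2916: (143.275,137.288) → (134.038,31.069) → (22.924,115.350) → (104.144,142.402)

[2] `<rect>` rectangle, #000000→engrave S417 F2916: (5.744,114.427) → (37.684,114.427) → (37.684,72.743) → (5.744,72.743) → (5.744,114.427) (closed)

; LightBurn 1.5.06
; GRBL device profile, absolute coords
G21
G90
G00 X143.275 Y137.288
M3 S417
G1 X134.038 Y31.069 F2916
G1 X22.924 Y115.350
G1 X104.144 Y142.402
G00 X5.744 Y114.427
M3 S417
G1 X37.684 Y114.427 F2916
G1 X37.684 Y72.743
G1 X5.744 Y72.743
G1 X5.744 Y114.427
M5
G00 X0.000 Y0.000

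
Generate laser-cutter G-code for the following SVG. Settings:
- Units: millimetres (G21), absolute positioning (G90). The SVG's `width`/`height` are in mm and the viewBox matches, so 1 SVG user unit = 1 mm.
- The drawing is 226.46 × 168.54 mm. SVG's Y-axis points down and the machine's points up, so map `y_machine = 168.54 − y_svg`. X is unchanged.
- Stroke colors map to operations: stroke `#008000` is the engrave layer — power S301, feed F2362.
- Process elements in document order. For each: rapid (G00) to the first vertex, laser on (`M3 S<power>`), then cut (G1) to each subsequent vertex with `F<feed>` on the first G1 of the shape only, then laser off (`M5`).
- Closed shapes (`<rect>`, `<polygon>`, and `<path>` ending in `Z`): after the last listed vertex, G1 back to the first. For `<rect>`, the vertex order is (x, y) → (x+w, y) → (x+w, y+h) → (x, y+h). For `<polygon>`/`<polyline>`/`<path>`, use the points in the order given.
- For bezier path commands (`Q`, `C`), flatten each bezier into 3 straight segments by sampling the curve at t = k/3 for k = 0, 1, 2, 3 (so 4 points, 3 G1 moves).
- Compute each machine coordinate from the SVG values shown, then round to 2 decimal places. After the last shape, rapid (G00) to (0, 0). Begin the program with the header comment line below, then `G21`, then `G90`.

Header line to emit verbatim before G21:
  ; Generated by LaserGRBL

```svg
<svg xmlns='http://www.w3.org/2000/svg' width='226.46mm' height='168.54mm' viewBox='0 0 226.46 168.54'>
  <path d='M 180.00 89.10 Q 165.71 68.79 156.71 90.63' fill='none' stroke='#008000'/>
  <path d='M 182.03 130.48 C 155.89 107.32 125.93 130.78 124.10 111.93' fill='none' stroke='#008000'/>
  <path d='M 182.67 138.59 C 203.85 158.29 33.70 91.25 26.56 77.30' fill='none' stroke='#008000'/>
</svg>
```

; Generated by LaserGRBL
G21
G90
G00 X180.00 Y79.44
M3 S301
G1 X171.06 Y88.30 F2362
G1 X163.30 Y87.79
G1 X156.71 Y77.91
M5
G00 X182.03 Y38.06
M3 S301
G1 X155.80 Y48.97 F2362
G1 X134.12 Y48.57
G1 X124.10 Y56.61
M5
G00 X182.67 Y29.95
M3 S301
G1 X153.20 Y33.98 F2362
G1 X74.91 Y64.77
G1 X26.56 Y91.24
M5
G00 X0.00 Y0.00

Since the viewBox matches the mm dimensions, user units are millimetres directly. The only transform is the Y-flip y_m = 168.54 − y_svg.

Shape 1 is a quadratic bezier drawn with `<path>`. Its stroke #008000 means engrave at S301, F2362. After flipping Y the toolpath is (180.00,79.44) → (171.06,88.30) → (163.30,87.79) → (156.71,77.91).

Shape 2 is a cubic bezier drawn with `<path>`. Its stroke #008000 means engrave at S301, F2362. After flipping Y the toolpath is (182.03,38.06) → (155.80,48.97) → (134.12,48.57) → (124.10,56.61).

Shape 3 is a cubic bezier drawn with `<path>`. Its stroke #008000 means engrave at S301, F2362. After flipping Y the toolpath is (182.67,29.95) → (153.20,33.98) → (74.91,64.77) → (26.56,91.24).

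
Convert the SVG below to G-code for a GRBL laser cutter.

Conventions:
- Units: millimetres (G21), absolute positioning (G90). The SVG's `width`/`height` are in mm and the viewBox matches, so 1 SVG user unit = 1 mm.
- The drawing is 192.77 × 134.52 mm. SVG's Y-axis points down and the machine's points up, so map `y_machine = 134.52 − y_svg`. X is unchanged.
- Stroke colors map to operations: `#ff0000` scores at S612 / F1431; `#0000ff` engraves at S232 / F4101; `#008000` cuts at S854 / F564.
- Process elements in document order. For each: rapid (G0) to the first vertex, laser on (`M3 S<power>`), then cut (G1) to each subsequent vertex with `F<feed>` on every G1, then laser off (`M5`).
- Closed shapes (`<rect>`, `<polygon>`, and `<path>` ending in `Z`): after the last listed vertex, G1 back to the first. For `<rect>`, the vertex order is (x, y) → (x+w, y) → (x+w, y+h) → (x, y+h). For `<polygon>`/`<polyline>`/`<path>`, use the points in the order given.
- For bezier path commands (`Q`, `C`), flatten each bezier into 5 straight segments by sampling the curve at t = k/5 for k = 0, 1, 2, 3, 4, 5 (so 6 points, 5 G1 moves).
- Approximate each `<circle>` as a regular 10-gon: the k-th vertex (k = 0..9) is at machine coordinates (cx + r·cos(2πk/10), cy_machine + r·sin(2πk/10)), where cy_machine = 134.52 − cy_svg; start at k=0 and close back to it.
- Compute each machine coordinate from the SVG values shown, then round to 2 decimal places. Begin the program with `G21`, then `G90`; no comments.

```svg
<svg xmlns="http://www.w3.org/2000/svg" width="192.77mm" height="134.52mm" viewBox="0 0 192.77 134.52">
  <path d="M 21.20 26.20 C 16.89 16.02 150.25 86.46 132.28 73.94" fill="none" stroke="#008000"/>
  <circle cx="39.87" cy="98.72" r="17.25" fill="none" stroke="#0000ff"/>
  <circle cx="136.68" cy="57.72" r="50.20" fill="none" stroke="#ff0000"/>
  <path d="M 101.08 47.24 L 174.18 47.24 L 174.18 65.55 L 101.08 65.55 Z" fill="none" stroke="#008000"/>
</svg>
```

G21
G90
G0 X21.20 Y108.32
M3 S854
G1 X32.82 Y106.06 F564
G1 X63.61 Y92.31 F564
G1 X99.70 Y74.91 F564
G1 X127.21 Y61.71 F564
G1 X132.28 Y60.58 F564
M5
G0 X57.12 Y35.80
M3 S232
G1 X53.83 Y45.94 F4101
G1 X45.20 Y52.21 F4101
G1 X34.54 Y52.21 F4101
G1 X25.91 Y45.94 F4101
G1 X22.62 Y35.80 F4101
G1 X25.91 Y25.66 F4101
G1 X34.54 Y19.39 F4101
G1 X45.20 Y19.39 F4101
G1 X53.83 Y25.66 F4101
G1 X57.12 Y35.80 F4101
M5
G0 X186.88 Y76.80
M3 S612
G1 X177.29 Y106.31 F1431
G1 X152.19 Y124.54 F1431
G1 X121.17 Y124.54 F1431
G1 X96.07 Y106.31 F1431
G1 X86.48 Y76.80 F1431
G1 X96.07 Y47.29 F1431
G1 X121.17 Y29.06 F1431
G1 X152.19 Y29.06 F1431
G1 X177.29 Y47.29 F1431
G1 X186.88 Y76.80 F1431
M5
G0 X101.08 Y87.28
M3 S854
G1 X174.18 Y87.28 F564
G1 X174.18 Y68.97 F564
G1 X101.08 Y68.97 F564
G1 X101.08 Y87.28 F564
M5

Since the viewBox matches the mm dimensions, user units are millimetres directly. The only transform is the Y-flip y_m = 134.52 − y_svg.

Shape 1 is a cubic bezier drawn with `<path>`. Its stroke #008000 means cut at S854, F564. After flipping Y the toolpath is (21.20,108.32) → (32.82,106.06) → (63.61,92.31) → (99.70,74.91) → (127.21,61.71) → (132.28,60.58).

Shape 2 is a circle drawn with `<circle>`. Its stroke #0000ff means engrave at S232, F4101. After flipping Y the toolpath is (57.12,35.80) → (53.83,45.94) → (45.20,52.21) → (34.54,52.21) → (25.91,45.94) → (22.62,35.80) → (25.91,25.66) → (34.54,19.39) → (45.20,19.39) → (53.83,25.66) → (57.12,35.80), returning to the start.

Shape 3 is a circle drawn with `<circle>`. Its stroke #ff0000 means score at S612, F1431. After flipping Y the toolpath is (186.88,76.80) → (177.29,106.31) → (152.19,124.54) → (121.17,124.54) → (96.07,106.31) → (86.48,76.80) → (96.07,47.29) → (121.17,29.06) → (152.19,29.06) → (177.29,47.29) → (186.88,76.80), returning to the start.

Shape 4 is a rectangle drawn with `<path>`. Its stroke #008000 means cut at S854, F564. After flipping Y the toolpath is (101.08,87.28) → (174.18,87.28) → (174.18,68.97) → (101.08,68.97) → (101.08,87.28), returning to the start.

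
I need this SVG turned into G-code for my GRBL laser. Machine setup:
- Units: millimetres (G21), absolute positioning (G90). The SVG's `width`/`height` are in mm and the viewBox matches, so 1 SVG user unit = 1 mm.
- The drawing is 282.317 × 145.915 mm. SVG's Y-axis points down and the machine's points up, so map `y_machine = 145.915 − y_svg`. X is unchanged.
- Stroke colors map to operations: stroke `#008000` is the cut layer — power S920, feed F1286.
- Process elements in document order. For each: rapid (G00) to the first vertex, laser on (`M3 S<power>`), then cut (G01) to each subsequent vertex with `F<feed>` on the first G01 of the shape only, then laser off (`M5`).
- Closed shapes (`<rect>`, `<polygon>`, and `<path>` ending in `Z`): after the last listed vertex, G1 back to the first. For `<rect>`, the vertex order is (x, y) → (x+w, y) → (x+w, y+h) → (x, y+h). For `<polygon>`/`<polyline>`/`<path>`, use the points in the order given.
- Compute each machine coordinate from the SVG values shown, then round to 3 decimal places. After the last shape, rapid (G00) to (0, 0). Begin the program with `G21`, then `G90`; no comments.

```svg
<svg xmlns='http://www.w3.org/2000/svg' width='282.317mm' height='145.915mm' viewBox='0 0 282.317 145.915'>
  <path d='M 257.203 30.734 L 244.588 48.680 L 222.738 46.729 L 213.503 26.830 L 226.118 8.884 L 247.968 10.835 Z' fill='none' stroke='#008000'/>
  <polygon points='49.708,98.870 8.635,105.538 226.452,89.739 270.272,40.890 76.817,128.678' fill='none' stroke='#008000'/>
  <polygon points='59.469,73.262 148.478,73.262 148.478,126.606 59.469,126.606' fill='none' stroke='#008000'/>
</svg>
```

viewBox `0 0 282.317 145.915` with mm width/height → 1 unit = 1 mm. Flip: y_m = 145.915 − y_svg.

**Shape 1** — `<path>` regular polygon, stroke `#008000` → cut (S920, F1286). Machine vertices: (257.203,115.181) → (244.588,97.235) → (222.738,99.186) → (213.503,119.085) → (226.118,137.031) → (247.968,135.080) → (257.203,115.181). Closed: final G1 returns to the first vertex.

**Shape 2** — `<polygon>` closed polygon, stroke `#008000` → cut (S920, F1286). Machine vertices: (49.708,47.045) → (8.635,40.377) → (226.452,56.176) → (270.272,105.025) → (76.817,17.237) → (49.708,47.045). Closed: final G1 returns to the first vertex.

**Shape 3** — `<polygon>` rectangle, stroke `#008000` → cut (S920, F1286). Machine vertices: (59.469,72.653) → (148.478,72.653) → (148.478,19.309) → (59.469,19.309) → (59.469,72.653). Closed: final G1 returns to the first vertex.

G21
G90
G00 X257.203 Y115.181
M3 S920
G01 X244.588 Y97.235 F1286
G01 X222.738 Y99.186
G01 X213.503 Y119.085
G01 X226.118 Y137.031
G01 X247.968 Y135.080
G01 X257.203 Y115.181
M5
G00 X49.708 Y47.045
M3 S920
G01 X8.635 Y40.377 F1286
G01 X226.452 Y56.176
G01 X270.272 Y105.025
G01 X76.817 Y17.237
G01 X49.708 Y47.045
M5
G00 X59.469 Y72.653
M3 S920
G01 X148.478 Y72.653 F1286
G01 X148.478 Y19.309
G01 X59.469 Y19.309
G01 X59.469 Y72.653
M5
G00 X0.000 Y0.000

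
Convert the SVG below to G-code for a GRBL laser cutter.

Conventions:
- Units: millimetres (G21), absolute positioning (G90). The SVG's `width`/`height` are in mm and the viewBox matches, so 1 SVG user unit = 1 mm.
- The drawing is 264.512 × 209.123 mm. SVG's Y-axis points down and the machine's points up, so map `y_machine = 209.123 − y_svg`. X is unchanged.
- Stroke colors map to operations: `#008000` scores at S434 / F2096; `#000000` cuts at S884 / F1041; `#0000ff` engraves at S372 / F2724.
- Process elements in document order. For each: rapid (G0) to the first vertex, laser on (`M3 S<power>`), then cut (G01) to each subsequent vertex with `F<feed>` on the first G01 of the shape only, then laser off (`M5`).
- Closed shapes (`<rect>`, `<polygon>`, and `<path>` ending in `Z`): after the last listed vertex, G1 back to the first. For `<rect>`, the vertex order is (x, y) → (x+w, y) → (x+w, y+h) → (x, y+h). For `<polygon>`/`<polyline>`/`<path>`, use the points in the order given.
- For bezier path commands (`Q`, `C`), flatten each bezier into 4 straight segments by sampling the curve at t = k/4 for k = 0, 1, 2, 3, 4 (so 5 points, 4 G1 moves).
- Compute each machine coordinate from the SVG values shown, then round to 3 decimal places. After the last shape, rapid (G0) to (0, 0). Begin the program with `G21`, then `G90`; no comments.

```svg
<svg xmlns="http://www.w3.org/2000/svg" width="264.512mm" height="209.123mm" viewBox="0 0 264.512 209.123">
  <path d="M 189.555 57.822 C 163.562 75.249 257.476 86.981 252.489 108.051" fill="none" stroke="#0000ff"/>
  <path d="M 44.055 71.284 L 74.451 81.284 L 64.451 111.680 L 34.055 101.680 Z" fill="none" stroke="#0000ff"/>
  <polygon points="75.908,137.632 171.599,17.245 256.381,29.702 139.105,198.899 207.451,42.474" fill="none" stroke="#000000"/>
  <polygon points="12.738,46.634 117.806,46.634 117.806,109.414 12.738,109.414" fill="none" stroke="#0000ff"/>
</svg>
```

Since the viewBox matches the mm dimensions, user units are millimetres directly. The only transform is the Y-flip y_m = 209.123 − y_svg.

Shape 1 is a cubic bezier drawn with `<path>`. Its stroke #0000ff means engrave at S372, F2724. After flipping Y the toolpath is (189.555,151.301) → (189.124,139.064) → (213.145,127.553) → (241.104,115.359) → (252.489,101.072).

Shape 2 is a regular polygon drawn with `<path>`. Its stroke #0000ff means engrave at S372, F2724. After flipping Y the toolpath is (44.055,137.839) → (74.451,127.839) → (64.451,97.443) → (34.055,107.443) → (44.055,137.839), returning to the start.

Shape 3 is a closed polygon drawn with `<polygon>`. Its stroke #000000 means cut at S884, F1041. After flipping Y the toolpath is (75.908,71.491) → (171.599,191.878) → (256.381,179.421) → (139.105,10.224) → (207.451,166.649) → (75.908,71.491), returning to the start.

Shape 4 is a rectangle drawn with `<polygon>`. Its stroke #0000ff means engrave at S372, F2724. After flipping Y the toolpath is (12.738,162.489) → (117.806,162.489) → (117.806,99.709) → (12.738,99.709) → (12.738,162.489), returning to the start.

G21
G90
G0 X189.555 Y151.301
M3 S372
G01 X189.124 Y139.064 F2724
G01 X213.145 Y127.553
G01 X241.104 Y115.359
G01 X252.489 Y101.072
M5
G0 X44.055 Y137.839
M3 S372
G01 X74.451 Y127.839 F2724
G01 X64.451 Y97.443
G01 X34.055 Y107.443
G01 X44.055 Y137.839
M5
G0 X75.908 Y71.491
M3 S884
G01 X171.599 Y191.878 F1041
G01 X256.381 Y179.421
G01 X139.105 Y10.224
G01 X207.451 Y166.649
G01 X75.908 Y71.491
M5
G0 X12.738 Y162.489
M3 S372
G01 X117.806 Y162.489 F2724
G01 X117.806 Y99.709
G01 X12.738 Y99.709
G01 X12.738 Y162.489
M5
G0 X0.000 Y0.000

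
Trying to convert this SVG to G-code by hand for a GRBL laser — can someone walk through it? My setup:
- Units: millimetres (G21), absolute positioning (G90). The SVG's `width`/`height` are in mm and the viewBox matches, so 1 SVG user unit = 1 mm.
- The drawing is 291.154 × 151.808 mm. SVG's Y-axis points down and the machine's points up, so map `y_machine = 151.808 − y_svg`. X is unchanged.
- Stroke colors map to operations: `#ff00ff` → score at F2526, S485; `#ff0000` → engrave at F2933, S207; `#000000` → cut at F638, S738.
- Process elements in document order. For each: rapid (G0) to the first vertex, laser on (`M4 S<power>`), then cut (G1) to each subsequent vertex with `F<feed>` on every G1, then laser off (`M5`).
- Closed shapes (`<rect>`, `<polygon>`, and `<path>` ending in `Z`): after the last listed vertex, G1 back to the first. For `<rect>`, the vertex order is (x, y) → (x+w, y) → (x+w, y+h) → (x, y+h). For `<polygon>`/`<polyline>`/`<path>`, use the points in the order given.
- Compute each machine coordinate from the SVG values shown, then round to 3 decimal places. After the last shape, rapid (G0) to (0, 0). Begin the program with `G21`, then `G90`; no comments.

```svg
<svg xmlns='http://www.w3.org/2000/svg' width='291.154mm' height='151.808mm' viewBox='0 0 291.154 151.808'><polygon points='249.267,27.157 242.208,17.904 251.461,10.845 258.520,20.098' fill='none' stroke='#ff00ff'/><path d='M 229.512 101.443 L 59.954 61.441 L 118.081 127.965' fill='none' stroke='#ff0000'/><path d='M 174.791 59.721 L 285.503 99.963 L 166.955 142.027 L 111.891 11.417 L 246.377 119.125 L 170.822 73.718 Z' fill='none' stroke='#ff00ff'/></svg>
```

G21
G90
G0 X249.267 Y124.651
M4 S485
G1 X242.208 Y133.904 F2526
G1 X251.461 Y140.963 F2526
G1 X258.520 Y131.710 F2526
G1 X249.267 Y124.651 F2526
M5
G0 X229.512 Y50.365
M4 S207
G1 X59.954 Y90.367 F2933
G1 X118.081 Y23.843 F2933
M5
G0 X174.791 Y92.087
M4 S485
G1 X285.503 Y51.845 F2526
G1 X166.955 Y9.781 F2526
G1 X111.891 Y140.391 F2526
G1 X246.377 Y32.683 F2526
G1 X170.822 Y78.090 F2526
G1 X174.791 Y92.087 F2526
M5
G0 X0.000 Y0.000

viewBox `0 0 291.154 151.808` with mm width/height → 1 unit = 1 mm. Flip: y_m = 151.808 − y_svg.

**Shape 1** — `<polygon>` regular polygon, stroke `#ff00ff` → score (S485, F2526). Machine vertices: (249.267,124.651) → (242.208,133.904) → (251.461,140.963) → (258.520,131.710) → (249.267,124.651). Closed: final G1 returns to the first vertex.

**Shape 2** — `<path>` open polyline, stroke `#ff0000` → engrave (S207, F2933). Machine vertices: (229.512,50.365) → (59.954,90.367) → (118.081,23.843). Open path.

**Shape 3** — `<path>` closed polygon, stroke `#ff00ff` → score (S485, F2526). Machine vertices: (174.791,92.087) → (285.503,51.845) → (166.955,9.781) → (111.891,140.391) → (246.377,32.683) → (170.822,78.090) → (174.791,92.087). Closed: final G1 returns to the first vertex.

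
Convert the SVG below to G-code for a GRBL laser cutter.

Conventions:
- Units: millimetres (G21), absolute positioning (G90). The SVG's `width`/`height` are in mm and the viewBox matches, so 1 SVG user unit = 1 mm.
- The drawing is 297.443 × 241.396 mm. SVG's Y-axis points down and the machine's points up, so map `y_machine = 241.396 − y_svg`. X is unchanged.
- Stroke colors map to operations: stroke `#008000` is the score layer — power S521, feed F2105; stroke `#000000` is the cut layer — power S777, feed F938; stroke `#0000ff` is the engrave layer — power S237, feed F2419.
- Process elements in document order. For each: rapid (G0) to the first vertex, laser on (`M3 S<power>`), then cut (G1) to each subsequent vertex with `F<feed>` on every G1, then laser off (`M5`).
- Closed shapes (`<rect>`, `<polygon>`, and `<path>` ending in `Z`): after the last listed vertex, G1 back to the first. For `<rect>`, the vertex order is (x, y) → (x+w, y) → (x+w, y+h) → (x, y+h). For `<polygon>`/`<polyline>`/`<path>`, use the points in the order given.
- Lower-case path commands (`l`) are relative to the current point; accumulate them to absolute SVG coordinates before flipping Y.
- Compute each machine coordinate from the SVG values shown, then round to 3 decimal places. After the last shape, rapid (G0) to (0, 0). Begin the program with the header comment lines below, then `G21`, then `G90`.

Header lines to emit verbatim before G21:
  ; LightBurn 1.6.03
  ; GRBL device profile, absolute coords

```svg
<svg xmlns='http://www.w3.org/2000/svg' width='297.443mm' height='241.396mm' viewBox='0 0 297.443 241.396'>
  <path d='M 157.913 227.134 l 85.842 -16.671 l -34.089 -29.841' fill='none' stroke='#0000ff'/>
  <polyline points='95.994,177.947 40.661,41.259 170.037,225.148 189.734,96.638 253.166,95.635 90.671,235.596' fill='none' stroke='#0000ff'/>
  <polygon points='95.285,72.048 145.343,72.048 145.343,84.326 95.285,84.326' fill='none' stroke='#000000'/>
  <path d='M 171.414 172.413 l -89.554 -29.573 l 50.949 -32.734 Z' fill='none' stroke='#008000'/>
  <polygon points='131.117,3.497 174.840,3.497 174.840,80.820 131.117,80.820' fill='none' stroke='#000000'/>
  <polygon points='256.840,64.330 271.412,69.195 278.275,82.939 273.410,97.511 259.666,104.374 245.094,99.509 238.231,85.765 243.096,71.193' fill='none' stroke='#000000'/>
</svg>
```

1 u = 1 mm; y_m = 241.396 − y.

[1] `<path>` open polyline, #0000ff→engrave S237 F2419: (157.913,14.262) → (243.755,30.933) → (209.666,60.774)

[2] `<polyline>` open polyline, #0000ff→engrave S237 F2419: (95.994,63.449) → (40.661,200.137) → (170.037,16.248) → (189.734,144.758) → (253.166,145.761) → (90.671,5.800)

[3] `<polygon>` rectangle, #000000→cut S777 F938: (95.285,169.348) → (145.343,169.348) → (145.343,157.070) → (95.285,157.070) → (95.285,169.348) (closed)

[4] `<path>` closed polygon, #008000→score S521 F2105: (171.414,68.983) → (81.860,98.556) → (132.809,131.290) → (171.414,68.983) (closed)

[5] `<polygon>` rectangle, #000000→cut S777 F938: (131.117,237.899) → (174.840,237.899) → (174.840,160.576) → (131.117,160.576) → (131.117,237.899) (closed)

[6] `<polygon>` regular polygon, #000000→cut S777 F938: (256.840,177.066) → (271.412,172.201) → (278.275,158.457) → (273.410,143.885) → (259.666,137.022) → (245.094,141.887) → (238.231,155.631) → (243.096,170.203) → (256.840,177.066) (closed)

; LightBurn 1.6.03
; GRBL device profile, absolute coords
G21
G90
G0 X157.913 Y14.262
M3 S237
G1 X243.755 Y30.933 F2419
G1 X209.666 Y60.774 F2419
M5
G0 X95.994 Y63.449
M3 S237
G1 X40.661 Y200.137 F2419
G1 X170.037 Y16.248 F2419
G1 X189.734 Y144.758 F2419
G1 X253.166 Y145.761 F2419
G1 X90.671 Y5.800 F2419
M5
G0 X95.285 Y169.348
M3 S777
G1 X145.343 Y169.348 F938
G1 X145.343 Y157.070 F938
G1 X95.285 Y157.070 F938
G1 X95.285 Y169.348 F938
M5
G0 X171.414 Y68.983
M3 S521
G1 X81.860 Y98.556 F2105
G1 X132.809 Y131.290 F2105
G1 X171.414 Y68.983 F2105
M5
G0 X131.117 Y237.899
M3 S777
G1 X174.840 Y237.899 F938
G1 X174.840 Y160.576 F938
G1 X131.117 Y160.576 F938
G1 X131.117 Y237.899 F938
M5
G0 X256.840 Y177.066
M3 S777
G1 X271.412 Y172.201 F938
G1 X278.275 Y158.457 F938
G1 X273.410 Y143.885 F938
G1 X259.666 Y137.022 F938
G1 X245.094 Y141.887 F938
G1 X238.231 Y155.631 F938
G1 X243.096 Y170.203 F938
G1 X256.840 Y177.066 F938
M5
G0 X0.000 Y0.000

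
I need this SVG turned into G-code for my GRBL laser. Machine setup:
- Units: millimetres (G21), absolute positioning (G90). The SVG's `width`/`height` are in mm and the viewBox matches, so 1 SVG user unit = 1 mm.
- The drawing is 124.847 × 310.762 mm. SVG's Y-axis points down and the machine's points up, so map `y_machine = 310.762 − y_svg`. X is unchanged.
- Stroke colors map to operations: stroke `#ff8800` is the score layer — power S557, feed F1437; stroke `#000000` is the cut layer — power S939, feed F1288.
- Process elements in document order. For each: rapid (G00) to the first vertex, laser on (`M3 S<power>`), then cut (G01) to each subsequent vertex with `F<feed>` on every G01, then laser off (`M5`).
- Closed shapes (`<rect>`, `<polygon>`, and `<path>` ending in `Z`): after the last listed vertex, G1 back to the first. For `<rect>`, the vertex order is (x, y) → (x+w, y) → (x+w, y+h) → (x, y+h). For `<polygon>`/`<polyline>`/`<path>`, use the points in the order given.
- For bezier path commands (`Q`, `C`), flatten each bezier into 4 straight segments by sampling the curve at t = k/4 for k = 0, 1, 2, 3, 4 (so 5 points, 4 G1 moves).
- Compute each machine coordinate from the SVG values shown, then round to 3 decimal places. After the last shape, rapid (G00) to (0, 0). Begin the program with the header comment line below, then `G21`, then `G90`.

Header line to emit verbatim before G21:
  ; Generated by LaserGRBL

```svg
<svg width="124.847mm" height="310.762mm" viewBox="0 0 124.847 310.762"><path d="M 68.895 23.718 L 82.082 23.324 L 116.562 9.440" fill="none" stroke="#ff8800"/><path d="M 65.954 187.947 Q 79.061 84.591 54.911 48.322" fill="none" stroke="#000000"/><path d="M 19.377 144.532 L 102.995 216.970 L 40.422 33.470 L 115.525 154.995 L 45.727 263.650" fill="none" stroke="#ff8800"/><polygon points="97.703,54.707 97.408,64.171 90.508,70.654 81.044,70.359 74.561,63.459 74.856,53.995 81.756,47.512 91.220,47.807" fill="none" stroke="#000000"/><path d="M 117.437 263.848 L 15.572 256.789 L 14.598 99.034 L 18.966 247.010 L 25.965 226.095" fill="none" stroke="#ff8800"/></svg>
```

; Generated by LaserGRBL
G21
G90
G00 X68.895 Y287.044
M3 S557
G01 X82.082 Y287.438 F1437
G01 X116.562 Y301.322 F1437
M5
G00 X65.954 Y122.815
M3 S939
G01 X70.179 Y170.300 F1288
G01 X69.747 Y209.399 F1288
G01 X64.657 Y240.113 F1288
G01 X54.911 Y262.440 F1288
M5
G00 X19.377 Y166.230
M3 S557
G01 X102.995 Y93.792 F1437
G01 X40.422 Y277.292 F1437
G01 X115.525 Y155.767 F1437
G01 X45.727 Y47.112 F1437
M5
G00 X97.703 Y256.055
M3 S939
G01 X97.408 Y246.591 F1288
G01 X90.508 Y240.108 F1288
G01 X81.044 Y240.403 F1288
G01 X74.561 Y247.303 F1288
G01 X74.856 Y256.767 F1288
G01 X81.756 Y263.250 F1288
G01 X91.220 Y262.955 F1288
G01 X97.703 Y256.055 F1288
M5
G00 X117.437 Y46.914
M3 S557
G01 X15.572 Y53.973 F1437
G01 X14.598 Y211.728 F1437
G01 X18.966 Y63.752 F1437
G01 X25.965 Y84.667 F1437
M5
G00 X0.000 Y0.000

viewBox `0 0 124.847 310.762` with mm width/height → 1 unit = 1 mm. Flip: y_m = 310.762 − y_svg.

**Shape 1** — `<path>` open polyline, stroke `#ff8800` → score (S557, F1437). Machine vertices: (68.895,287.044) → (82.082,287.438) → (116.562,301.322). Open path.

**Shape 2** — `<path>` quadratic bezier, stroke `#000000` → cut (S939, F1288). Control points (SVG): P0=(65.954,187.947), P1=(79.061,84.591), P2=(54.911,48.322); sampled at t=k/4. Machine vertices: (65.954,122.815) → (70.179,170.300) → (69.747,209.399) → (64.657,240.113) → (54.911,262.440). Open path.

**Shape 3** — `<path>` open polyline, stroke `#ff8800` → score (S557, F1437). Machine vertices: (19.377,166.230) → (102.995,93.792) → (40.422,277.292) → (115.525,155.767) → (45.727,47.112). Open path.

**Shape 4** — `<polygon>` regular polygon, stroke `#000000` → cut (S939, F1288). Machine vertices: (97.703,256.055) → (97.408,246.591) → (90.508,240.108) → (81.044,240.403) → (74.561,247.303) → (74.856,256.767) → (81.756,263.250) → (91.220,262.955) → (97.703,256.055). Closed: final G1 returns to the first vertex.

**Shape 5** — `<path>` open polyline, stroke `#ff8800` → score (S557, F1437). Machine vertices: (117.437,46.914) → (15.572,53.973) → (14.598,211.728) → (18.966,63.752) → (25.965,84.667). Open path.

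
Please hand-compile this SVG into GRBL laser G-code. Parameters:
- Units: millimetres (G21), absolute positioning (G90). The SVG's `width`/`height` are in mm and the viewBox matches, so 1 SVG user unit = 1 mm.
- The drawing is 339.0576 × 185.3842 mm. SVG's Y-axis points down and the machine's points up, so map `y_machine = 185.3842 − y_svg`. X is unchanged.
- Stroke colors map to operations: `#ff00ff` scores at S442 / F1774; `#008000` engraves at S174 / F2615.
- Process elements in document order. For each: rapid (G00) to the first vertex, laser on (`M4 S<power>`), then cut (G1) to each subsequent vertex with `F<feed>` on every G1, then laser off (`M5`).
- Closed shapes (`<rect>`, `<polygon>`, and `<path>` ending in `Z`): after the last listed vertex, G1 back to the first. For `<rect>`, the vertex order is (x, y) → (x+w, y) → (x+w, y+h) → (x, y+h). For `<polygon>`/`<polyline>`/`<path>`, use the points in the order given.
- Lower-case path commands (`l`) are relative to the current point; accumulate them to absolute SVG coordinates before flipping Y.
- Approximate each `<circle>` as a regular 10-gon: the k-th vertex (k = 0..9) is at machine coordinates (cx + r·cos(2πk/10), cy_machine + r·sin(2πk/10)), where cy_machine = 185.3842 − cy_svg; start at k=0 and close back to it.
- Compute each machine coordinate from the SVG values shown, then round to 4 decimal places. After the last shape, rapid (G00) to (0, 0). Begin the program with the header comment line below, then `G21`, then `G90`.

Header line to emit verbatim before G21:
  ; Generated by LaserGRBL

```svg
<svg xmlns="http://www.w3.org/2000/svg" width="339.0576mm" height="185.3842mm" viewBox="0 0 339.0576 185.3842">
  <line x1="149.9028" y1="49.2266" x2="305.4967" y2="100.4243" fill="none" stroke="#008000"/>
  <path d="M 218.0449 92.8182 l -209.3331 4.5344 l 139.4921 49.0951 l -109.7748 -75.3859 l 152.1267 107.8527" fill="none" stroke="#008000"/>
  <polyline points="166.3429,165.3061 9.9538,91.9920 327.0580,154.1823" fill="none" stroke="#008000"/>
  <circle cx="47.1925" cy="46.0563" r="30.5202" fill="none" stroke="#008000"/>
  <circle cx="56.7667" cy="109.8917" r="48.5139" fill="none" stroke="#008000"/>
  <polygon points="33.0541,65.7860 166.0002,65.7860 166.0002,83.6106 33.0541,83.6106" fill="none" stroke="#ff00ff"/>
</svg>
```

Since the viewBox matches the mm dimensions, user units are millimetres directly. The only transform is the Y-flip y_m = 185.3842 − y_svg.

Shape 1 is a line segment drawn with `<line>`. Its stroke #008000 means engrave at S174, F2615. After flipping Y the toolpath is (149.9028,136.1576) → (305.4967,84.9599).

Shape 2 is a open polyline drawn with `<path>`. Its stroke #008000 means engrave at S174, F2615. After flipping Y the toolpath is (218.0449,92.5660) → (8.7118,88.0316) → (148.2039,38.9365) → (38.4291,114.3224) → (190.5558,6.4697).

Shape 3 is a open polyline drawn with `<polyline>`. Its stroke #008000 means engrave at S174, F2615. After flipping Y the toolpath is (166.3429,20.0781) → (9.9538,93.3922) → (327.0580,31.2019).

Shape 4 is a circle drawn with `<circle>`. Its stroke #008000 means engrave at S174, F2615. After flipping Y the toolpath is (77.7127,139.3279) → (71.8839,157.2672) → (56.6238,168.3543) → (37.7612,168.3543) → (22.5011,157.2672) → (16.6723,139.3279) → (22.5011,121.3886) → (37.7612,110.3015) → (56.6238,110.3015) → (71.8839,121.3886) → (77.7127,139.3279), returning to the start.

Shape 5 is a circle drawn with `<circle>`. Its stroke #008000 means engrave at S174, F2615. After flipping Y the toolpath is (105.2806,75.4925) → (96.0153,104.0083) → (71.7583,121.6320) → (41.7751,121.6320) → (17.5181,104.0083) → (8.2528,75.4925) → (17.5181,46.9767) → (41.7751,29.3530) → (71.7583,29.3530) → (96.0153,46.9767) → (105.2806,75.4925), returning to the start.

Shape 6 is a rectangle drawn with `<polygon>`. Its stroke #ff00ff means score at S442, F1774. After flipping Y the toolpath is (33.0541,119.5982) → (166.0002,119.5982) → (166.0002,101.7736) → (33.0541,101.7736) → (33.0541,119.5982), returning to the start.

; Generated by LaserGRBL
G21
G90
G00 X149.9028 Y136.1576
M4 S174
G1 X305.4967 Y84.9599 F2615
M5
G00 X218.0449 Y92.5660
M4 S174
G1 X8.7118 Y88.0316 F2615
G1 X148.2039 Y38.9365 F2615
G1 X38.4291 Y114.3224 F2615
G1 X190.5558 Y6.4697 F2615
M5
G00 X166.3429 Y20.0781
M4 S174
G1 X9.9538 Y93.3922 F2615
G1 X327.0580 Y31.2019 F2615
M5
G00 X77.7127 Y139.3279
M4 S174
G1 X71.8839 Y157.2672 F2615
G1 X56.6238 Y168.3543 F2615
G1 X37.7612 Y168.3543 F2615
G1 X22.5011 Y157.2672 F2615
G1 X16.6723 Y139.3279 F2615
G1 X22.5011 Y121.3886 F2615
G1 X37.7612 Y110.3015 F2615
G1 X56.6238 Y110.3015 F2615
G1 X71.8839 Y121.3886 F2615
G1 X77.7127 Y139.3279 F2615
M5
G00 X105.2806 Y75.4925
M4 S174
G1 X96.0153 Y104.0083 F2615
G1 X71.7583 Y121.6320 F2615
G1 X41.7751 Y121.6320 F2615
G1 X17.5181 Y104.0083 F2615
G1 X8.2528 Y75.4925 F2615
G1 X17.5181 Y46.9767 F2615
G1 X41.7751 Y29.3530 F2615
G1 X71.7583 Y29.3530 F2615
G1 X96.0153 Y46.9767 F2615
G1 X105.2806 Y75.4925 F2615
M5
G00 X33.0541 Y119.5982
M4 S442
G1 X166.0002 Y119.5982 F1774
G1 X166.0002 Y101.7736 F1774
G1 X33.0541 Y101.7736 F1774
G1 X33.0541 Y119.5982 F1774
M5
G00 X0.0000 Y0.0000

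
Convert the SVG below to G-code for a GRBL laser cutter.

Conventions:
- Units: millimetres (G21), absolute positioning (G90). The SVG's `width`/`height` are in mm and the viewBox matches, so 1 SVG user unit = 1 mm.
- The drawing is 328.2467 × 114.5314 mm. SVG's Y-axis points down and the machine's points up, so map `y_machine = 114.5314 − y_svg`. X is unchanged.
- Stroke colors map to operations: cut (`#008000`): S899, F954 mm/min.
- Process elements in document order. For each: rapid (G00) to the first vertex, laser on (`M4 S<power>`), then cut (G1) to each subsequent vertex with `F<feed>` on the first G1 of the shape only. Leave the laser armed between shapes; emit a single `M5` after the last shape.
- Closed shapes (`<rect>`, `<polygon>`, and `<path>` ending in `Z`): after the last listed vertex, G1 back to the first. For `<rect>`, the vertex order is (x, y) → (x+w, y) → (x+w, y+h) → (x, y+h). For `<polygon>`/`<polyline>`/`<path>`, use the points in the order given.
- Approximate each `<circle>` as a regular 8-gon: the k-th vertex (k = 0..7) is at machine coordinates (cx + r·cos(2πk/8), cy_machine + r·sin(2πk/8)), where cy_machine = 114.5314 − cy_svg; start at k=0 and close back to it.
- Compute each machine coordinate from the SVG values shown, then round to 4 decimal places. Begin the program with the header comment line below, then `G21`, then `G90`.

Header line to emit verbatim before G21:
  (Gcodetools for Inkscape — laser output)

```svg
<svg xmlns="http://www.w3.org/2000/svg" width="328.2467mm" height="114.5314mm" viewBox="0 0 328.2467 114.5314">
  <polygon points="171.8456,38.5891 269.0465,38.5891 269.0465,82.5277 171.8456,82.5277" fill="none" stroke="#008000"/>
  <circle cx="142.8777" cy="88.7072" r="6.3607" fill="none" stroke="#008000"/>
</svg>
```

(Gcodetools for Inkscape — laser output)
G21
G90
G00 X171.8456 Y75.9423
M4 S899
G1 X269.0465 Y75.9423 F954
G1 X269.0465 Y32.0037
G1 X171.8456 Y32.0037
G1 X171.8456 Y75.9423
G00 X149.2384 Y25.8242
M4 S899
G1 X147.3754 Y30.3219 F954
G1 X142.8777 Y32.1849
G1 X138.3800 Y30.3219
G1 X136.5170 Y25.8242
G1 X138.3800 Y21.3265
G1 X142.8777 Y19.4635
G1 X147.3754 Y21.3265
G1 X149.2384 Y25.8242
M5

viewBox `0 0 328.2467 114.5314` with mm width/height → 1 unit = 1 mm. Flip: y_m = 114.5314 − y_svg.

**Shape 1** — `<polygon>` rectangle, stroke `#008000` → cut (S899, F954). Machine vertices: (171.8456,75.9423) → (269.0465,75.9423) → (269.0465,32.0037) → (171.8456,32.0037) → (171.8456,75.9423). Closed: final G1 returns to the first vertex.

**Shape 2** — `<circle>` circle, stroke `#008000` → cut (S899, F954). Machine vertices: (149.2384,25.8242) → (147.3754,30.3219) → (142.8777,32.1849) → (138.3800,30.3219) → (136.5170,25.8242) → (138.3800,21.3265) → (142.8777,19.4635) → (147.3754,21.3265) → (149.2384,25.8242). Closed: final G1 returns to the first vertex.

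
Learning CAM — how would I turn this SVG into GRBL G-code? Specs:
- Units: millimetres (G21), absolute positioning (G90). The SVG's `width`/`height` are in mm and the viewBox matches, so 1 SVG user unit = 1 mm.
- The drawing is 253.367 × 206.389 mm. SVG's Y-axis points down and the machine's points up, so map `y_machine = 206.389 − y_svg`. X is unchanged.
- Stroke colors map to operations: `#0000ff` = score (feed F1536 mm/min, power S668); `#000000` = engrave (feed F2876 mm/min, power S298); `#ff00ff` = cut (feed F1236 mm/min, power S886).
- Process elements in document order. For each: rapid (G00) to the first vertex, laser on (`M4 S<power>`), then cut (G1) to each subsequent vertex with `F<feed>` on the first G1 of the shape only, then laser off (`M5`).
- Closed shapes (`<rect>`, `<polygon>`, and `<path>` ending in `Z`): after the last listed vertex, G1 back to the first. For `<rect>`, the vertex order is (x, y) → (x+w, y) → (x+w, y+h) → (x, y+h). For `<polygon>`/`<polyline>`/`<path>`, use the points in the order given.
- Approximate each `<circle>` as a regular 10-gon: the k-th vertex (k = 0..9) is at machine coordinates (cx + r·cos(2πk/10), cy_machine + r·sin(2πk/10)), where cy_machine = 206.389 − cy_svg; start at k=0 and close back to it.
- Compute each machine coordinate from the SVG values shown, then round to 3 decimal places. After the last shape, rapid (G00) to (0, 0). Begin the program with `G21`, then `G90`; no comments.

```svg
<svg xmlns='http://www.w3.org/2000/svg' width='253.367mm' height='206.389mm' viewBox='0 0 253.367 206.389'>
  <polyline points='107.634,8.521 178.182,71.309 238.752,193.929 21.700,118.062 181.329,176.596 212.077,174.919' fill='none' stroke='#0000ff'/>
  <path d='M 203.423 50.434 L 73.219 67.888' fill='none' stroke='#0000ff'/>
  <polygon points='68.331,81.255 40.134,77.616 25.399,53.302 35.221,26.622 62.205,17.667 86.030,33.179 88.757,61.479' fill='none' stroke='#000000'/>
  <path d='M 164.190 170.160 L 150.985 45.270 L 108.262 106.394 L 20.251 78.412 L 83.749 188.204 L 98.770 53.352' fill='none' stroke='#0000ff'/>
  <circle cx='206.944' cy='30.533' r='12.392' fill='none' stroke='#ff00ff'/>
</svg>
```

G21
G90
G00 X107.634 Y197.868
M4 S668
G1 X178.182 Y135.080 F1536
G1 X238.752 Y12.460
G1 X21.700 Y88.327
G1 X181.329 Y29.793
G1 X212.077 Y31.470
M5
G00 X203.423 Y155.955
M4 S668
G1 X73.219 Y138.501 F1536
M5
G00 X68.331 Y125.134
M4 S298
G1 X40.134 Y128.773 F2876
G1 X25.399 Y153.087
G1 X35.221 Y179.767
G1 X62.205 Y188.722
G1 X86.030 Y173.210
G1 X88.757 Y144.910
G1 X68.331 Y125.134
M5
G00 X164.190 Y36.229
M4 S668
G1 X150.985 Y161.119 F1536
G1 X108.262 Y99.995
G1 X20.251 Y127.977
G1 X83.749 Y18.185
G1 X98.770 Y153.037
M5
G00 X219.336 Y175.856
M4 S886
G1 X216.969 Y183.140 F1236
G1 X210.773 Y187.641
G1 X203.115 Y187.641
G1 X196.919 Y183.140
G1 X194.552 Y175.856
G1 X196.919 Y168.572
G1 X203.115 Y164.071
G1 X210.773 Y164.071
G1 X216.969 Y168.572
G1 X219.336 Y175.856
M5
G00 X0.000 Y0.000

1 u = 1 mm; y_m = 206.389 − y.

[1] `<polyline>` open polyline, #0000ff→score S668 F1536: (107.634,197.868) → (178.182,135.080) → (238.752,12.460) → (21.700,88.327) → (181.329,29.793) → (212.077,31.470)

[2] `<path>` line segment, #0000ff→score S668 F1536: (203.423,155.955) → (73.219,138.501)

[3] `<polygon>` regular polygon, #000000→engrave S298 F2876: (68.331,125.134) → (40.134,128.773) → (25.399,153.087) → (35.221,179.767) → (62.205,188.722) → (86.030,173.210) → (88.757,144.910) → (68.331,125.134) (closed)

[4] `<path>` open polyline, #0000ff→score S668 F1536: (164.190,36.229) → (150.985,161.119) → (108.262,99.995) → (20.251,127.977) → (83.749,18.185) → (98.770,153.037)

[5] `<circle>` circle, #ff00ff→cut S886 F1236: (219.336,175.856) → (216.969,183.140) → (210.773,187.641) → (203.115,187.641) → (196.919,183.140) → (194.552,175.856) → (196.919,168.572) → (203.115,164.071) → (210.773,164.071) → (216.969,168.572) → (219.336,175.856) (closed)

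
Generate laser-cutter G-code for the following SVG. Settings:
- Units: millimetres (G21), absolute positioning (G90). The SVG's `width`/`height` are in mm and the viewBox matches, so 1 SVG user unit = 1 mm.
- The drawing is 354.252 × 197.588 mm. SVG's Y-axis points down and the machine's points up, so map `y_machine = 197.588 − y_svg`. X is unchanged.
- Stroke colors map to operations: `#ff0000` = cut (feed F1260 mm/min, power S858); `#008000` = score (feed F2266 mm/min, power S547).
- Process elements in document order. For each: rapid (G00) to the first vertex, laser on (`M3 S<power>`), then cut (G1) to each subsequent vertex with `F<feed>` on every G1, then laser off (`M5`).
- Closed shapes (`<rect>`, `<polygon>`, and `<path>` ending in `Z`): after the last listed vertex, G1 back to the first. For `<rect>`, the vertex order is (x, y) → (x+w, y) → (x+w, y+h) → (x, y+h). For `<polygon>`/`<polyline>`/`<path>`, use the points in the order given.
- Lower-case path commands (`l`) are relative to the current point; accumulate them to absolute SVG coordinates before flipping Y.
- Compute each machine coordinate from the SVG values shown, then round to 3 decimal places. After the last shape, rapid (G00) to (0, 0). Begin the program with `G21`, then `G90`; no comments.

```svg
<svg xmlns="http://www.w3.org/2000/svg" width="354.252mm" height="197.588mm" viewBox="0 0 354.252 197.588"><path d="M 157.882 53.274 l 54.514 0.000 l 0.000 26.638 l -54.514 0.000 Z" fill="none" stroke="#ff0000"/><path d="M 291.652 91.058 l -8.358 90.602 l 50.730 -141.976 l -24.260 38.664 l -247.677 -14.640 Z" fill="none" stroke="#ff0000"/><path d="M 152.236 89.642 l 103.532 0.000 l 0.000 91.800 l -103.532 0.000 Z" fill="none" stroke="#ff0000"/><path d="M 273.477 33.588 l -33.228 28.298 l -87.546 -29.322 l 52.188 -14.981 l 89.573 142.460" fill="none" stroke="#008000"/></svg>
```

G21
G90
G00 X157.882 Y144.314
M3 S858
G1 X212.396 Y144.314 F1260
G1 X212.396 Y117.676 F1260
G1 X157.882 Y117.676 F1260
G1 X157.882 Y144.314 F1260
M5
G00 X291.652 Y106.530
M3 S858
G1 X283.294 Y15.928 F1260
G1 X334.024 Y157.904 F1260
G1 X309.764 Y119.240 F1260
G1 X62.087 Y133.880 F1260
G1 X291.652 Y106.530 F1260
M5
G00 X152.236 Y107.946
M3 S858
G1 X255.768 Y107.946 F1260
G1 X255.768 Y16.146 F1260
G1 X152.236 Y16.146 F1260
G1 X152.236 Y107.946 F1260
M5
G00 X273.477 Y164.000
M3 S547
G1 X240.249 Y135.702 F2266
G1 X152.703 Y165.024 F2266
G1 X204.891 Y180.005 F2266
G1 X294.464 Y37.545 F2266
M5
G00 X0.000 Y0.000

Since the viewBox matches the mm dimensions, user units are millimetres directly. The only transform is the Y-flip y_m = 197.588 − y_svg.

Shape 1 is a rectangle drawn with `<path>`. Its stroke #ff0000 means cut at S858, F1260. After flipping Y the toolpath is (157.882,144.314) → (212.396,144.314) → (212.396,117.676) → (157.882,117.676) → (157.882,144.314), returning to the start.

Shape 2 is a closed polygon drawn with `<path>`. Its stroke #ff0000 means cut at S858, F1260. After flipping Y the toolpath is (291.652,106.530) → (283.294,15.928) → (334.024,157.904) → (309.764,119.240) → (62.087,133.880) → (291.652,106.530), returning to the start.

Shape 3 is a rectangle drawn with `<path>`. Its stroke #ff0000 means cut at S858, F1260. After flipping Y the toolpath is (152.236,107.946) → (255.768,107.946) → (255.768,16.146) → (152.236,16.146) → (152.236,107.946), returning to the start.

Shape 4 is a open polyline drawn with `<path>`. Its stroke #008000 means score at S547, F2266. After flipping Y the toolpath is (273.477,164.000) → (240.249,135.702) → (152.703,165.024) → (204.891,180.005) → (294.464,37.545).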